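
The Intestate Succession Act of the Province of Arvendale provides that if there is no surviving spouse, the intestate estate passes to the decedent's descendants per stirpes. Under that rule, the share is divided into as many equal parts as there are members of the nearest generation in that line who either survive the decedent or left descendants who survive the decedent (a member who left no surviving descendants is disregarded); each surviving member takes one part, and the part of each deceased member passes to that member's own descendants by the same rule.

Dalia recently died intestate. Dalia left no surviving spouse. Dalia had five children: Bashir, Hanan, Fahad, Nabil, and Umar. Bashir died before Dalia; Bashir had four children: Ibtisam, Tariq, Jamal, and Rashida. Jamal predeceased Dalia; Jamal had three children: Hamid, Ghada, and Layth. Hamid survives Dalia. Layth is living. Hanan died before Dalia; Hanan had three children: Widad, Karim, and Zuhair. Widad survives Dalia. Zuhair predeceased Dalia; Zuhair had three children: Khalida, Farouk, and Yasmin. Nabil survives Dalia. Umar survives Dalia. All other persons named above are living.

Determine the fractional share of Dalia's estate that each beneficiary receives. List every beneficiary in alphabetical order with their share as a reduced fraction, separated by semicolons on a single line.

There is no surviving spouse, so the entire estate passes to Dalia's descendants per stirpes.
The estate is divided into 5 equal shares of 1/5 among Bashir, Hanan, Fahad, Nabil, Umar.
Bashir predeceased; the 1/5 allotted to Bashir's branch passes to Bashir's issue by representation.
The 1/5 is divided into 4 equal shares of 1/20 among Ibtisam, Tariq, Jamal, Rashida.
Ibtisam is living and takes 1/20.
Tariq is living and takes 1/20.
Jamal predeceased; the 1/20 allotted to Jamal's branch passes to Jamal's issue by representation.
The 1/20 is divided into 3 equal shares of 1/60 among Hamid, Ghada, Layth.
Hamid is living and takes 1/60.
Ghada is living and takes 1/60.
Layth is living and takes 1/60.
Rashida is living and takes 1/20.
Hanan predeceased; the 1/5 allotted to Hanan's branch passes to Hanan's issue by representation.
The 1/5 is divided into 3 equal shares of 1/15 among Widad, Karim, Zuhair.
Widad is living and takes 1/15.
Karim is living and takes 1/15.
Zuhair predeceased; the 1/15 allotted to Zuhair's branch passes to Zuhair's issue by representation.
The 1/15 is divided into 3 equal shares of 1/45 among Khalida, Farouk, Yasmin.
Khalida is living and takes 1/45.
Farouk is living and takes 1/45.
Yasmin is living and takes 1/45.
Fahad is living and takes 1/5.
Nabil is living and takes 1/5.
Umar is living and takes 1/5.

Fahad 1/5; Farouk 1/45; Ghada 1/60; Hamid 1/60; Ibtisam 1/20; Karim 1/15; Khalida 1/45; Layth 1/60; Nabil 1/5; Rashida 1/20; Tariq 1/20; Umar 1/5; Widad 1/15; Yasmin 1/45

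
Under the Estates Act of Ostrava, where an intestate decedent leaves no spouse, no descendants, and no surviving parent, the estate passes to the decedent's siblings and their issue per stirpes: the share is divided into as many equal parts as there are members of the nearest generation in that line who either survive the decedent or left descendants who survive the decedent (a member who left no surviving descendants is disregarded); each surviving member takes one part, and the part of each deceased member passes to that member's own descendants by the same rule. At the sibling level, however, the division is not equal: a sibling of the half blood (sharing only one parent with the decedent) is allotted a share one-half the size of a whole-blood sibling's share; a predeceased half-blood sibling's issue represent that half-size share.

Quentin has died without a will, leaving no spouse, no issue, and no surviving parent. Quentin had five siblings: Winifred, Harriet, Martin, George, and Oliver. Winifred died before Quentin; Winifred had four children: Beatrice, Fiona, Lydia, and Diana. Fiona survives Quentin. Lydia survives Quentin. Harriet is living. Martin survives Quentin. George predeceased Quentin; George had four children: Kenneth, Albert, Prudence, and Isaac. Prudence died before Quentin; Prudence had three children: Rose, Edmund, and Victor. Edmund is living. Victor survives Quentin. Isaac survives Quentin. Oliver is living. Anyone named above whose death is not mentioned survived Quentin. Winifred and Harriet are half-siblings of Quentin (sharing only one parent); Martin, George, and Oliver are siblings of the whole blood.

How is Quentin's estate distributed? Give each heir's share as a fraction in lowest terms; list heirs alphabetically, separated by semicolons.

No spouse, descendants, or parent survives, so the estate passes to Quentin's siblings per stirpes.
Half-blood siblings count for one-half the weight of whole-blood siblings at the initial division.
Dividing 1 in proportion to weights (total weight 4): Winifred (weight 1/2) → 1/8; Harriet (weight 1/2) → 1/8; Martin (weight 1) → 1/4; George (weight 1) → 1/4; Oliver (weight 1) → 1/4.
Winifred predeceased; the 1/8 allotted to Winifred's branch passes to Winifred's issue by representation.
The 1/8 is divided into 4 equal shares of 1/32 among Beatrice, Fiona, Lydia, Diana.
Beatrice is living and takes 1/32.
Fiona is living and takes 1/32.
Lydia is living and takes 1/32.
Diana is living and takes 1/32.
Harriet is living and takes 1/8.
Martin is living and takes 1/4.
George predeceased; the 1/4 allotted to George's branch passes to George's issue by representation.
The 1/4 is divided into 4 equal shares of 1/16 among Kenneth, Albert, Prudence, Isaac.
Kenneth is living and takes 1/16.
Albert is living and takes 1/16.
Prudence predeceased; the 1/16 allotted to Prudence's branch passes to Prudence's issue by representation.
The 1/16 is divided into 3 equal shares of 1/48 among Rose, Edmund, Victor.
Rose is living and takes 1/48.
Edmund is living and takes 1/48.
Victor is living and takes 1/48.
Isaac is living and takes 1/16.
Oliver is living and takes 1/4.

Albert 1/16; Beatrice 1/32; Diana 1/32; Edmund 1/48; Fiona 1/32; Harriet 1/8; Isaac 1/16; Kenneth 1/16; Lydia 1/32; Martin 1/4; Oliver 1/4; Rose 1/48; Victor 1/48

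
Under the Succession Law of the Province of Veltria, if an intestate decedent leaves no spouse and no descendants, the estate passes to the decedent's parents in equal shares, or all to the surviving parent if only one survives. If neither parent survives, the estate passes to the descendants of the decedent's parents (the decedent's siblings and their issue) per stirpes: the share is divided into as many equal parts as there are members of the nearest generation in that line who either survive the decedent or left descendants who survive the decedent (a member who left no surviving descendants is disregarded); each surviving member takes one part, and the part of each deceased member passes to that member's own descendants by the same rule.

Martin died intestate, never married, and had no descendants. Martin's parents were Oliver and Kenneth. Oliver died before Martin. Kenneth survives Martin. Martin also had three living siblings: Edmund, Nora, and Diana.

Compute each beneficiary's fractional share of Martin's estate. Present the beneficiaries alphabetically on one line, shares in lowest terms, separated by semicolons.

Kenneth 1

Only one parent, Kenneth, survives, so Kenneth takes the entire estate. The siblings take nothing because a surviving parent has priority.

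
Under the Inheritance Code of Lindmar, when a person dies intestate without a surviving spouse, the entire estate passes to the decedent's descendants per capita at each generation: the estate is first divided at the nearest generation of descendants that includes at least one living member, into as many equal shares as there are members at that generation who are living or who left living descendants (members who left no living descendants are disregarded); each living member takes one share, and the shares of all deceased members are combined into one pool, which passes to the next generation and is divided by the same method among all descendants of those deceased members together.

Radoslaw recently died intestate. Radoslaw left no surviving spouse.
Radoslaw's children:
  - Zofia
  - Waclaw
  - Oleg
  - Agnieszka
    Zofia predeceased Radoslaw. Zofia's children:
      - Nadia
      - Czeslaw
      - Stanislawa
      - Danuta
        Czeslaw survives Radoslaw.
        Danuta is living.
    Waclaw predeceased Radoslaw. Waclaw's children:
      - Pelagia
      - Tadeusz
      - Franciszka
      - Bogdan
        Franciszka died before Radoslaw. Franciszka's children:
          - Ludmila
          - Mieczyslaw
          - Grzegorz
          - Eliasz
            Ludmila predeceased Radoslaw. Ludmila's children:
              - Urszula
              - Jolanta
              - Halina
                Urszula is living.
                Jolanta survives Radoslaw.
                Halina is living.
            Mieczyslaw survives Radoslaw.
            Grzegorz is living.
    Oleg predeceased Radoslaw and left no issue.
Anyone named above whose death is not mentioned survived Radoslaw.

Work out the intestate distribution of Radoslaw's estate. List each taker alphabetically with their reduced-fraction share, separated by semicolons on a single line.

There is no surviving spouse, so the entire estate passes to Radoslaw's descendants per capita at each generation.
At generation 1 (Zofia, Waclaw, Agnieszka) there are 3 shares of (1)/3 = 1/3 each.
Living: Agnieszka — each takes 1/3.
Deceased: Zofia and Waclaw. Their combined 2/3 is pooled and carried to generation 2.
At generation 2 (Nadia, Czeslaw, Stanislawa, Danuta, Pelagia, Tadeusz, Franciszka, Bogdan) there are 8 shares of (2/3)/8 = 1/12 each.
Living: Nadia, Czeslaw, Stanislawa, Danuta, Pelagia, Tadeusz, and Bogdan — each takes 1/12.
Deceased: Franciszka. That 1/12 share is carried to generation 3.
At generation 3 (Ludmila, Mieczyslaw, Grzegorz, Eliasz) there are 4 shares of (1/12)/4 = 1/48 each.
Living: Mieczyslaw, Grzegorz, and Eliasz — each takes 1/48.
Deceased: Ludmila. That 1/48 share is carried to generation 4.
At generation 4 (Urszula, Jolanta, Halina) there are 3 shares of (1/48)/3 = 1/144 each.
Living: Urszula, Jolanta, and Halina — each takes 1/144.

Agnieszka 1/3; Bogdan 1/12; Czeslaw 1/12; Danuta 1/12; Eliasz 1/48; Grzegorz 1/48; Halina 1/144; Jolanta 1/144; Mieczyslaw 1/48; Nadia 1/12; Pelagia 1/12; Stanislawa 1/12; Tadeusz 1/12; Urszula 1/144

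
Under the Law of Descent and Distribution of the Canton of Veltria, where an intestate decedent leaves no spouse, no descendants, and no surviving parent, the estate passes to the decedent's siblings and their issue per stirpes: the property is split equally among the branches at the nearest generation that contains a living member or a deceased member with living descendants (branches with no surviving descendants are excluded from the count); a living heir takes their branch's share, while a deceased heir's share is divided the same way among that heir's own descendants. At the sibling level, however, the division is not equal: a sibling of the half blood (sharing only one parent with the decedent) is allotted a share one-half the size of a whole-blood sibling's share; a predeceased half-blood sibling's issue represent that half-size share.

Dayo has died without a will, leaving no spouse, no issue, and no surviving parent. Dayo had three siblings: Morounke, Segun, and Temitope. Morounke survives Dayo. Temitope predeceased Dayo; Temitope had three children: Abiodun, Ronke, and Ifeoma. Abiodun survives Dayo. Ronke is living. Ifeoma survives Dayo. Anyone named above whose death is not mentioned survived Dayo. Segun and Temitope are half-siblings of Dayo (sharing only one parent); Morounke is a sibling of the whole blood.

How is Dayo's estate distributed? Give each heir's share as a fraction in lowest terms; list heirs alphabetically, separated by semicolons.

Abiodun 1/12; Ifeoma 1/12; Morounke 1/2; Ronke 1/12; Segun 1/4

No spouse, descendants, or parent survives, so the estate passes to Dayo's siblings per stirpes.
Half-blood siblings count for one-half the weight of whole-blood siblings at the initial division.
Dividing 1 in proportion to weights (total weight 2): Morounke (weight 1) → 1/2; Segun (weight 1/2) → 1/4; Temitope (weight 1/2) → 1/4.
Morounke is living and takes 1/2.
Segun is living and takes 1/4.
Temitope predeceased; the 1/4 allotted to Temitope's branch passes to Temitope's issue by representation.
The 1/4 is divided into 3 equal shares of 1/12 among Abiodun, Ronke, Ifeoma.
Abiodun is living and takes 1/12.
Ronke is living and takes 1/12.
Ifeoma is living and takes 1/12.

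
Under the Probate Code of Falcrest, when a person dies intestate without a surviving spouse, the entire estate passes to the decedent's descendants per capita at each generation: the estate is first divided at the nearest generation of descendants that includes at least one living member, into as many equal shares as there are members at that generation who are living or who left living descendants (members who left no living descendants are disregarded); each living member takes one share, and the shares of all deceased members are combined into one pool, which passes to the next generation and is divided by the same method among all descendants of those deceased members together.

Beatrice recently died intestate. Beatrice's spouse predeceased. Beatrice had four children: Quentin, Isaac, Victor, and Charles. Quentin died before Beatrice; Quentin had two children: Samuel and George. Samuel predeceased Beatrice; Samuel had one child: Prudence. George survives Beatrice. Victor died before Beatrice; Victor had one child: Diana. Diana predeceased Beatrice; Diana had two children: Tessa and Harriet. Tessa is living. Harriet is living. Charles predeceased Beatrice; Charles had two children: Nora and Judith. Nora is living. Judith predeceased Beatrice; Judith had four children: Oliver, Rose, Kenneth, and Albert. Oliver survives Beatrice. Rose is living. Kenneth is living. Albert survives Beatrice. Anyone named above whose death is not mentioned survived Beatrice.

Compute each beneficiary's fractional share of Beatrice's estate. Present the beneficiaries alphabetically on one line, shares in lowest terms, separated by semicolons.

There is no surviving spouse, so the entire estate passes to Beatrice's descendants per capita at each generation.
At generation 1 (Quentin, Isaac, Victor, Charles) there are 4 shares of (1)/4 = 1/4 each.
Living: Isaac — each takes 1/4.
Deceased: Quentin, Victor, and Charles. Their combined 3/4 is pooled and carried to generation 2.
At generation 2 (Samuel, George, Diana, Nora, Judith) there are 5 shares of (3/4)/5 = 3/20 each.
Living: George and Nora — each takes 3/20.
Deceased: Samuel, Diana, and Judith. Their combined 9/20 is pooled and carried to generation 3.
At generation 3 (Prudence, Tessa, Harriet, Oliver, Rose, Kenneth, Albert) there are 7 shares of (9/20)/7 = 9/140 each.
Living: Prudence, Tessa, Harriet, Oliver, Rose, Kenneth, and Albert — each takes 9/140.

Albert 9/140; George 3/20; Harriet 9/140; Isaac 1/4; Kenneth 9/140; Nora 3/20; Oliver 9/140; Prudence 9/140; Rose 9/140; Tessa 9/140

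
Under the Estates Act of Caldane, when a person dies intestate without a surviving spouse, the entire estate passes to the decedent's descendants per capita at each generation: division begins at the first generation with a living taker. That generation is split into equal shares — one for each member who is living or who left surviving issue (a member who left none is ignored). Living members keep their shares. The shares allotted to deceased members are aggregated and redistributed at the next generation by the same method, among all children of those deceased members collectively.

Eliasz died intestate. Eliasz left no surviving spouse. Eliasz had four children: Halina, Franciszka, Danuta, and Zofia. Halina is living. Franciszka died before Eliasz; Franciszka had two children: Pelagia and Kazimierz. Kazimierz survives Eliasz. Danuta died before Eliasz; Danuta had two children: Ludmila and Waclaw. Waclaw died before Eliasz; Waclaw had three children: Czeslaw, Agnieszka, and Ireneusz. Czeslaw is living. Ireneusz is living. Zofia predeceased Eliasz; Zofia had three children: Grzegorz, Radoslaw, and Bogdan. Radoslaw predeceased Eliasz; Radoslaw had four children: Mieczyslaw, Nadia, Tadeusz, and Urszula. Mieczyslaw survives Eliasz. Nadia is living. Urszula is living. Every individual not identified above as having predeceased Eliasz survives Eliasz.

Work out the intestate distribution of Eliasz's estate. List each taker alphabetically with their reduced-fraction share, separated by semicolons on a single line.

Agnieszka 3/98; Bogdan 3/28; Czeslaw 3/98; Grzegorz 3/28; Halina 1/4; Ireneusz 3/98; Kazimierz 3/28; Ludmila 3/28; Mieczyslaw 3/98; Nadia 3/98; Pelagia 3/28; Tadeusz 3/98; Urszula 3/98

There is no surviving spouse, so the entire estate passes to Eliasz's descendants per capita at each generation.
At generation 1 (Halina, Franciszka, Danuta, Zofia) there are 4 shares of (1)/4 = 1/4 each.
Living: Halina — each takes 1/4.
Deceased: Franciszka, Danuta, and Zofia. Their combined 3/4 is pooled and carried to generation 2.
At generation 2 (Pelagia, Kazimierz, Ludmila, Waclaw, Grzegorz, Radoslaw, Bogdan) there are 7 shares of (3/4)/7 = 3/28 each.
Living: Pelagia, Kazimierz, Ludmila, Grzegorz, and Bogdan — each takes 3/28.
Deceased: Waclaw and Radoslaw. Their combined 3/14 is pooled and carried to generation 3.
At generation 3 (Czeslaw, Agnieszka, Ireneusz, Mieczyslaw, Nadia, Tadeusz, Urszula) there are 7 shares of (3/14)/7 = 3/98 each.
Living: Czeslaw, Agnieszka, Ireneusz, Mieczyslaw, Nadia, Tadeusz, and Urszula — each takes 3/98.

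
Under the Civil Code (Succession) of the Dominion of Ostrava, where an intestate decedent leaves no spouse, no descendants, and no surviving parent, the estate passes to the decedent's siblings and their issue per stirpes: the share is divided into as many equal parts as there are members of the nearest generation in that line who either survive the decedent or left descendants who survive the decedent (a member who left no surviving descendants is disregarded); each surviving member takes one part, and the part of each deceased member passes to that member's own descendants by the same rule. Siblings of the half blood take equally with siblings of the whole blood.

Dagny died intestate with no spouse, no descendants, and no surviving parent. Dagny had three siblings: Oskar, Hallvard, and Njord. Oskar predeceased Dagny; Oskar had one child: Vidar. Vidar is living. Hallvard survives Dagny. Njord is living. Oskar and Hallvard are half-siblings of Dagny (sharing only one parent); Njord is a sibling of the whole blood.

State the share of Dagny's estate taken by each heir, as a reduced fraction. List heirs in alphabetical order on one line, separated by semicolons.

No spouse, descendants, or parent survives, so the estate passes to Dagny's siblings per stirpes.
Half-blood and whole-blood siblings take equally under the stated rule.
The estate is divided into 3 equal shares of 1/3 among Oskar, Hallvard, Njord.
Oskar predeceased; the 1/3 allotted to Oskar's branch passes to Oskar's issue by representation.
Vidar is the sole taker at this level and receives the full 1/3.
Hallvard is living and takes 1/3.
Njord is living and takes 1/3.

Hallvard 1/3; Njord 1/3; Vidar 1/3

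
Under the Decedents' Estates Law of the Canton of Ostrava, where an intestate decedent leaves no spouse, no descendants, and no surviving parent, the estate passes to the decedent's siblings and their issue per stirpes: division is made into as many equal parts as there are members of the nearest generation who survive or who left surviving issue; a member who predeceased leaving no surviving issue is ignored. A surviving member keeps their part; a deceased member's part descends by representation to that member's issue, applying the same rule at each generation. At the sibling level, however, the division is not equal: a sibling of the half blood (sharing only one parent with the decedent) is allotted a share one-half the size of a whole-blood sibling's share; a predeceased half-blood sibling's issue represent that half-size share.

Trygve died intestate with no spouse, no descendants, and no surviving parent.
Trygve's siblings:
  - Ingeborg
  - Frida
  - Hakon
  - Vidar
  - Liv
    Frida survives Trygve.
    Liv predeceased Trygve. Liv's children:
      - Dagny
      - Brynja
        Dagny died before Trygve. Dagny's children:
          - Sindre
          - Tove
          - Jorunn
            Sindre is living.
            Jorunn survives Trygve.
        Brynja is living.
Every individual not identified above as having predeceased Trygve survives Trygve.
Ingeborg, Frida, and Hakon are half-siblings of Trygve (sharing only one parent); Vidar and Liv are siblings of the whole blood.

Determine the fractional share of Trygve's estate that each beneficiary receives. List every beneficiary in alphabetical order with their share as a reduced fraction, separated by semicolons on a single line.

Brynja 1/7; Frida 1/7; Hakon 1/7; Ingeborg 1/7; Jorunn 1/21; Sindre 1/21; Tove 1/21; Vidar 2/7

No spouse, descendants, or parent survives, so the estate passes to Trygve's siblings per stirpes.
Half-blood siblings count for one-half the weight of whole-blood siblings at the initial division.
Dividing 1 in proportion to weights (total weight 7/2): Ingeborg (weight 1/2) → 1/7; Frida (weight 1/2) → 1/7; Hakon (weight 1/2) → 1/7; Vidar (weight 1) → 2/7; Liv (weight 1) → 2/7.
Ingeborg is living and takes 1/7.
Frida is living and takes 1/7.
Hakon is living and takes 1/7.
Vidar is living and takes 2/7.
Liv predeceased; the 2/7 allotted to Liv's branch passes to Liv's issue by representation.
The 2/7 is divided into 2 equal shares of 1/7 among Dagny, Brynja.
Dagny predeceased; the 1/7 allotted to Dagny's branch passes to Dagny's issue by representation.
The 1/7 is divided into 3 equal shares of 1/21 among Sindre, Tove, Jorunn.
Sindre is living and takes 1/21.
Tove is living and takes 1/21.
Jorunn is living and takes 1/21.
Brynja is living and takes 1/7.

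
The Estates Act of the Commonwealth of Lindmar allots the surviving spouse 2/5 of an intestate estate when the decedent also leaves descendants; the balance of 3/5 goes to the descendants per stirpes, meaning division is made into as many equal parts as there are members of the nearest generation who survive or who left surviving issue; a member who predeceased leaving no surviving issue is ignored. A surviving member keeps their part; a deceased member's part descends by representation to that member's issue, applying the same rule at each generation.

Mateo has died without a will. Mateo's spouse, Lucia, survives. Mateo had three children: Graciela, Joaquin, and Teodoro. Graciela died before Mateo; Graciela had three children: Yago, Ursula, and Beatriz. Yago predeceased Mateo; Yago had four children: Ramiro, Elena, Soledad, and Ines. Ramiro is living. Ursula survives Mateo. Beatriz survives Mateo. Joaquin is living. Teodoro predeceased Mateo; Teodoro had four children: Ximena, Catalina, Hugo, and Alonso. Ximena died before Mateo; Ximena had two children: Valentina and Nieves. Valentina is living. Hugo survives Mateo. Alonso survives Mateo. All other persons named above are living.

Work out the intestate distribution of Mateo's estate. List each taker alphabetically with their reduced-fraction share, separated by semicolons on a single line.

Alonso 1/20; Beatriz 1/15; Catalina 1/20; Elena 1/60; Hugo 1/20; Ines 1/60; Joaquin 1/5; Lucia 2/5; Nieves 1/40; Ramiro 1/60; Soledad 1/60; Ursula 1/15; Valentina 1/40

Lucia, as surviving spouse, takes 2/5.
The remaining 3/5 passes to Mateo's descendants per stirpes.
The 3/5 is divided into 3 equal shares of 1/5 among Graciela, Joaquin, Teodoro.
Graciela predeceased; the 1/5 allotted to Graciela's branch passes to Graciela's issue by representation.
The 1/5 is divided into 3 equal shares of 1/15 among Yago, Ursula, Beatriz.
Yago predeceased; the 1/15 allotted to Yago's branch passes to Yago's issue by representation.
The 1/15 is divided into 4 equal shares of 1/60 among Ramiro, Elena, Soledad, Ines.
Ramiro is living and takes 1/60.
Elena is living and takes 1/60.
Soledad is living and takes 1/60.
Ines is living and takes 1/60.
Ursula is living and takes 1/15.
Beatriz is living and takes 1/15.
Joaquin is living and takes 1/5.
Teodoro predeceased; the 1/5 allotted to Teodoro's branch passes to Teodoro's issue by representation.
The 1/5 is divided into 4 equal shares of 1/20 among Ximena, Catalina, Hugo, Alonso.
Ximena predeceased; the 1/20 allotted to Ximena's branch passes to Ximena's issue by representation.
The 1/20 is divided into 2 equal shares of 1/40 among Valentina, Nieves.
Valentina is living and takes 1/40.
Nieves is living and takes 1/40.
Catalina is living and takes 1/20.
Hugo is living and takes 1/20.
Alonso is living and takes 1/20.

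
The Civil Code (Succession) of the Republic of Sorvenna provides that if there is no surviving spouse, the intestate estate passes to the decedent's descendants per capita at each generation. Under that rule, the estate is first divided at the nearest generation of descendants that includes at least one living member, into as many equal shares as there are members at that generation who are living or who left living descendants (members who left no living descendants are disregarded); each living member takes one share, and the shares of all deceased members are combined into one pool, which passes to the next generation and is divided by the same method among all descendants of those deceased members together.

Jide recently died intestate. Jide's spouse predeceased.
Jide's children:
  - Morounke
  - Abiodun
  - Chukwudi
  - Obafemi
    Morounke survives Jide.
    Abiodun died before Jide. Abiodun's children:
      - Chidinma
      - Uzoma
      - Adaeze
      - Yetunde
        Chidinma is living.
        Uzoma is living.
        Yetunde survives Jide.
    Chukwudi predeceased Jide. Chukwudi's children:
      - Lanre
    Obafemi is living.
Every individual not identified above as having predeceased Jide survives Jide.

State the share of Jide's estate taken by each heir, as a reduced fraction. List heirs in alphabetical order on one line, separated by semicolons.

Adaeze 1/10; Chidinma 1/10; Lanre 1/10; Morounke 1/4; Obafemi 1/4; Uzoma 1/10; Yetunde 1/10

There is no surviving spouse, so the entire estate passes to Jide's descendants per capita at each generation.
At generation 1 (Morounke, Abiodun, Chukwudi, Obafemi) there are 4 shares of (1)/4 = 1/4 each.
Living: Morounke and Obafemi — each takes 1/4.
Deceased: Abiodun and Chukwudi. Their combined 1/2 is pooled and carried to generation 2.
At generation 2 (Chidinma, Uzoma, Adaeze, Yetunde, Lanre) there are 5 shares of (1/2)/5 = 1/10 each.
Living: Chidinma, Uzoma, Adaeze, Yetunde, and Lanre — each takes 1/10.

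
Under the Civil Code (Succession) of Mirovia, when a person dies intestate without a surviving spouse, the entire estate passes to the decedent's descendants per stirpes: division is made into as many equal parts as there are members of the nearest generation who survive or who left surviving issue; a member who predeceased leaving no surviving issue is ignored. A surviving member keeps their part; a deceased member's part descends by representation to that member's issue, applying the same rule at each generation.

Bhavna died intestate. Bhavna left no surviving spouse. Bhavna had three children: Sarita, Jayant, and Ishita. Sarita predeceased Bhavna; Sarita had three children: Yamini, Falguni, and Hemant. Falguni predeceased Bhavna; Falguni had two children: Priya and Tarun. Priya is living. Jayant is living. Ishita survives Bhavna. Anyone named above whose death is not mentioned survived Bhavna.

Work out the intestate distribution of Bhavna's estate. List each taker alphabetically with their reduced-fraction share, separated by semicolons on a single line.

There is no surviving spouse, so the entire estate passes to Bhavna's descendants per stirpes.
The estate is divided into 3 equal shares of 1/3 among Sarita, Jayant, Ishita.
Sarita predeceased; the 1/3 allotted to Sarita's branch passes to Sarita's issue by representation.
The 1/3 is divided into 3 equal shares of 1/9 among Yamini, Falguni, Hemant.
Yamini is living and takes 1/9.
Falguni predeceased; the 1/9 allotted to Falguni's branch passes to Falguni's issue by representation.
The 1/9 is divided into 2 equal shares of 1/18 among Priya, Tarun.
Priya is living and takes 1/18.
Tarun is living and takes 1/18.
Hemant is living and takes 1/9.
Jayant is living and takes 1/3.
Ishita is living and takes 1/3.

Hemant 1/9; Ishita 1/3; Jayant 1/3; Priya 1/18; Tarun 1/18; Yamini 1/9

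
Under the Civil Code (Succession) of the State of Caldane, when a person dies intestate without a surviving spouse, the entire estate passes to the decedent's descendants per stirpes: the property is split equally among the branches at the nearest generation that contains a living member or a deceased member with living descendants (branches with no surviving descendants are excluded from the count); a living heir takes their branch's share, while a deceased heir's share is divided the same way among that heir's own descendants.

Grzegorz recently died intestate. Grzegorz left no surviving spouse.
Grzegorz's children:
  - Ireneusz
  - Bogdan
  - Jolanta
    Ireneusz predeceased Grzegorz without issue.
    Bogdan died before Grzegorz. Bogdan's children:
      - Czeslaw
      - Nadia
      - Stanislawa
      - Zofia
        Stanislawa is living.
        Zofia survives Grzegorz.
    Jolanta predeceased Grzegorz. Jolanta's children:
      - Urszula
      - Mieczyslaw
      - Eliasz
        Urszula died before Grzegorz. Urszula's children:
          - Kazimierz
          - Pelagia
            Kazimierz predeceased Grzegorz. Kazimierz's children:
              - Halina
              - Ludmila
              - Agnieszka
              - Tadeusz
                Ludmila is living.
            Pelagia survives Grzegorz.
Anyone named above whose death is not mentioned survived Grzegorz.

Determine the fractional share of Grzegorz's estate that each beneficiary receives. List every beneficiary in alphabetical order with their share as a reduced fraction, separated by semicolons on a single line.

There is no surviving spouse, so the entire estate passes to Grzegorz's descendants per stirpes.
Ireneusz left no surviving issue, so that branch lapses and is disregarded.
The estate is divided into 2 equal shares of 1/2 among Bogdan, Jolanta.
Bogdan predeceased; the 1/2 allotted to Bogdan's branch passes to Bogdan's issue by representation.
The 1/2 is divided into 4 equal shares of 1/8 among Czeslaw, Nadia, Stanislawa, Zofia.
Czeslaw is living and takes 1/8.
Nadia is living and takes 1/8.
Stanislawa is living and takes 1/8.
Zofia is living and takes 1/8.
Jolanta predeceased; the 1/2 allotted to Jolanta's branch passes to Jolanta's issue by representation.
The 1/2 is divided into 3 equal shares of 1/6 among Urszula, Mieczyslaw, Eliasz.
Urszula predeceased; the 1/6 allotted to Urszula's branch passes to Urszula's issue by representation.
The 1/6 is divided into 2 equal shares of 1/12 among Kazimierz, Pelagia.
Kazimierz predeceased; the 1/12 allotted to Kazimierz's branch passes to Kazimierz's issue by representation.
The 1/12 is divided into 4 equal shares of 1/48 among Halina, Ludmila, Agnieszka, Tadeusz.
Halina is living and takes 1/48.
Ludmila is living and takes 1/48.
Agnieszka is living and takes 1/48.
Tadeusz is living and takes 1/48.
Pelagia is living and takes 1/12.
Mieczyslaw is living and takes 1/6.
Eliasz is living and takes 1/6.

Agnieszka 1/48; Czeslaw 1/8; Eliasz 1/6; Halina 1/48; Ludmila 1/48; Mieczyslaw 1/6; Nadia 1/8; Pelagia 1/12; Stanislawa 1/8; Tadeusz 1/48; Zofia 1/8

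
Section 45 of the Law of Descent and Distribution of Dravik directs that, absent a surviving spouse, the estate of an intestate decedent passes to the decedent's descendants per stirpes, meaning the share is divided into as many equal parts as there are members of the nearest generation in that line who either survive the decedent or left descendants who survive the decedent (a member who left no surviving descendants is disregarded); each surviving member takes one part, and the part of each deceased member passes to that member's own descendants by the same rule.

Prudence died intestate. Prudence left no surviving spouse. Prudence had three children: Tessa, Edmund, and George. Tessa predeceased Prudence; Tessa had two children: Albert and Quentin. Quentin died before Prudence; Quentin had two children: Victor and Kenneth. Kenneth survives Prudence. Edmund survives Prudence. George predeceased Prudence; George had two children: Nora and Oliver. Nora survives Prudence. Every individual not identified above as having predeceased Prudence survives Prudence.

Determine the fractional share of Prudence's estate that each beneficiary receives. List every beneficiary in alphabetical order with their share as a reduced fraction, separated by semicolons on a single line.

There is no surviving spouse, so the entire estate passes to Prudence's descendants per stirpes.
The estate is divided into 3 equal shares of 1/3 among Tessa, Edmund, George.
Tessa predeceased; the 1/3 allotted to Tessa's branch passes to Tessa's issue by representation.
The 1/3 is divided into 2 equal shares of 1/6 among Albert, Quentin.
Albert is living and takes 1/6.
Quentin predeceased; the 1/6 allotted to Quentin's branch passes to Quentin's issue by representation.
The 1/6 is divided into 2 equal shares of 1/12 among Victor, Kenneth.
Victor is living and takes 1/12.
Kenneth is living and takes 1/12.
Edmund is living and takes 1/3.
George predeceased; the 1/3 allotted to George's branch passes to George's issue by representation.
The 1/3 is divided into 2 equal shares of 1/6 among Nora, Oliver.
Nora is living and takes 1/6.
Oliver is living and takes 1/6.

Albert 1/6; Edmund 1/3; Kenneth 1/12; Nora 1/6; Oliver 1/6; Victor 1/12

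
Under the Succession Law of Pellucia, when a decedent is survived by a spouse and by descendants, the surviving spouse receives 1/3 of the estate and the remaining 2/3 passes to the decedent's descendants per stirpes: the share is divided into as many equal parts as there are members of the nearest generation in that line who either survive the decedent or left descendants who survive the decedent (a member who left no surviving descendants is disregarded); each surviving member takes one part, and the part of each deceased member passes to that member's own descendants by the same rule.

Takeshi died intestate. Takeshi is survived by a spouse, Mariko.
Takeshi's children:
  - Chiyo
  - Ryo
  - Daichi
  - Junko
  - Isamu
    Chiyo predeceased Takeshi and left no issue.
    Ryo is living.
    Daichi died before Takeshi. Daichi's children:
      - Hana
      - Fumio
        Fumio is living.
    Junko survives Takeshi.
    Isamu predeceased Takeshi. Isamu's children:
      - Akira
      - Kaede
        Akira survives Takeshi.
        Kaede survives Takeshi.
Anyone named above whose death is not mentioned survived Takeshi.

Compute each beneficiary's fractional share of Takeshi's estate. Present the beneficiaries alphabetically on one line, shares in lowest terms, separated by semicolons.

Akira 1/12; Fumio 1/12; Hana 1/12; Junko 1/6; Kaede 1/12; Mariko 1/3; Ryo 1/6

Mariko, as surviving spouse, takes 1/3.
The remaining 2/3 passes to Takeshi's descendants per stirpes.
Chiyo left no surviving issue, so that branch lapses and is disregarded.
The 2/3 is divided into 4 equal shares of 1/6 among Ryo, Daichi, Junko, Isamu.
Ryo is living and takes 1/6.
Daichi predeceased; the 1/6 allotted to Daichi's branch passes to Daichi's issue by representation.
The 1/6 is divided into 2 equal shares of 1/12 among Hana, Fumio.
Hana is living and takes 1/12.
Fumio is living and takes 1/12.
Junko is living and takes 1/6.
Isamu predeceased; the 1/6 allotted to Isamu's branch passes to Isamu's issue by representation.
The 1/6 is divided into 2 equal shares of 1/12 among Akira, Kaede.
Akira is living and takes 1/12.
Kaede is living and takes 1/12.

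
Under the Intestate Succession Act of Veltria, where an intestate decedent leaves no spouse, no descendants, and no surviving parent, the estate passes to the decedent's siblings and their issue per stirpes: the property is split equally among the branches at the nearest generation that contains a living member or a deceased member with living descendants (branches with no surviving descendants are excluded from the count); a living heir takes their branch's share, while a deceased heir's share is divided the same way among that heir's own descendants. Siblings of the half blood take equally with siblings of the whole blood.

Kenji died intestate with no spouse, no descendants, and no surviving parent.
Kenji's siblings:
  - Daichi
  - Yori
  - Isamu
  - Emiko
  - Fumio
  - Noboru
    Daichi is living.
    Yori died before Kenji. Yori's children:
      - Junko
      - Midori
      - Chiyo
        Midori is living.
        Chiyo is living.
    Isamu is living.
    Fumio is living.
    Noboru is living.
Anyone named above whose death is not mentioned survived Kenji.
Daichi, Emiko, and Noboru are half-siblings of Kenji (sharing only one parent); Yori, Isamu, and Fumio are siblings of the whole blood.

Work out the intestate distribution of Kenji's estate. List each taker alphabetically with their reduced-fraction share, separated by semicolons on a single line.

No spouse, descendants, or parent survives, so the estate passes to Kenji's siblings per stirpes.
Half-blood and whole-blood siblings take equally under the stated rule.
The estate is divided into 6 equal shares of 1/6 among Daichi, Yori, Isamu, Emiko, Fumio, Noboru.
Daichi is living and takes 1/6.
Yori predeceased; the 1/6 allotted to Yori's branch passes to Yori's issue by representation.
The 1/6 is divided into 3 equal shares of 1/18 among Junko, Midori, Chiyo.
Junko is living and takes 1/18.
Midori is living and takes 1/18.
Chiyo is living and takes 1/18.
Isamu is living and takes 1/6.
Emiko is living and takes 1/6.
Fumio is living and takes 1/6.
Noboru is living and takes 1/6.

Chiyo 1/18; Daichi 1/6; Emiko 1/6; Fumio 1/6; Isamu 1/6; Junko 1/18; Midori 1/18; Noboru 1/6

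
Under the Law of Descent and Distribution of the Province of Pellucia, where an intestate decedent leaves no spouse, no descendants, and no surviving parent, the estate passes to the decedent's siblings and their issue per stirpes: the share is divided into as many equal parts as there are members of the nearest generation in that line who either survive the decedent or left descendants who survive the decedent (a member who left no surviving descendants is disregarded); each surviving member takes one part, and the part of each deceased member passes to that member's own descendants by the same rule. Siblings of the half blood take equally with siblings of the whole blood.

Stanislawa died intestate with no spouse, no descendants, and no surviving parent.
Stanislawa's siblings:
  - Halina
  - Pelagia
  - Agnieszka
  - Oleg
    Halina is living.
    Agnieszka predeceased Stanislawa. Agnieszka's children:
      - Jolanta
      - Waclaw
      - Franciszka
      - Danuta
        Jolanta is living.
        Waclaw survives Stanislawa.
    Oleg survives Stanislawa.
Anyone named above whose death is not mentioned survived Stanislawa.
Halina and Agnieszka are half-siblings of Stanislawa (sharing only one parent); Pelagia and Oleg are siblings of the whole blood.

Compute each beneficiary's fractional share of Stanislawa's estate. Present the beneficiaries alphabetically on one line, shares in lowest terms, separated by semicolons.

No spouse, descendants, or parent survives, so the estate passes to Stanislawa's siblings per stirpes.
Half-blood and whole-blood siblings take equally under the stated rule.
The estate is divided into 4 equal shares of 1/4 among Halina, Pelagia, Agnieszka, Oleg.
Halina is living and takes 1/4.
Pelagia is living and takes 1/4.
Agnieszka predeceased; the 1/4 allotted to Agnieszka's branch passes to Agnieszka's issue by representation.
The 1/4 is divided into 4 equal shares of 1/16 among Jolanta, Waclaw, Franciszka, Danuta.
Jolanta is living and takes 1/16.
Waclaw is living and takes 1/16.
Franciszka is living and takes 1/16.
Danuta is living and takes 1/16.
Oleg is living and takes 1/4.

Danuta 1/16; Franciszka 1/16; Halina 1/4; Jolanta 1/16; Oleg 1/4; Pelagia 1/4; Waclaw 1/16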